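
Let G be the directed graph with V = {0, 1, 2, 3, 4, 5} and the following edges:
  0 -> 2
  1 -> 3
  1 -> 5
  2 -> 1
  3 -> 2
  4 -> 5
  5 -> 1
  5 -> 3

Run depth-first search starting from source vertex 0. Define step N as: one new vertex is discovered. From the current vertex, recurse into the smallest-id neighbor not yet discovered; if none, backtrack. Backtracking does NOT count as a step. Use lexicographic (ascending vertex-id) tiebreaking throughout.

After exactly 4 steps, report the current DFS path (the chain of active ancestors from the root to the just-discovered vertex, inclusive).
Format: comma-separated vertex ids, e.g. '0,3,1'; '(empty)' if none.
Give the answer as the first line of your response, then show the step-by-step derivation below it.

0,2,1,3

step 1: discover 0; path=0; order=0
step 2: discover 2; path=0>2; order=0,2
step 3: discover 1; path=0>2>1; order=0,2,1
step 4: discover 3; path=0>2>1>3; order=0,2,1,3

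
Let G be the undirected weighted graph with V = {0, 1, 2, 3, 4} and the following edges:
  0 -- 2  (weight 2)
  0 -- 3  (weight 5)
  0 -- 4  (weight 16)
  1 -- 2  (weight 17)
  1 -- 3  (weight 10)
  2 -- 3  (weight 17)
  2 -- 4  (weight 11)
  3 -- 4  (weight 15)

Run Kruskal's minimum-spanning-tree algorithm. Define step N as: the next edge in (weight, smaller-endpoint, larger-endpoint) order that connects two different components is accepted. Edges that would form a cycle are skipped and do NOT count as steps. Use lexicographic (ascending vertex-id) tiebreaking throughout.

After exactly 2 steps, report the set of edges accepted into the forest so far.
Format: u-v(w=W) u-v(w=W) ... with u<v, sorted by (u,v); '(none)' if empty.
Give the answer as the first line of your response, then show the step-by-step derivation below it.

0-2(w=2) 0-3(w=5)

step 1: add edge 0-2 (w=2); MST = {0-2(w=2)}
step 2: add edge 0-3 (w=5); MST = {0-2(w=2) 0-3(w=5)}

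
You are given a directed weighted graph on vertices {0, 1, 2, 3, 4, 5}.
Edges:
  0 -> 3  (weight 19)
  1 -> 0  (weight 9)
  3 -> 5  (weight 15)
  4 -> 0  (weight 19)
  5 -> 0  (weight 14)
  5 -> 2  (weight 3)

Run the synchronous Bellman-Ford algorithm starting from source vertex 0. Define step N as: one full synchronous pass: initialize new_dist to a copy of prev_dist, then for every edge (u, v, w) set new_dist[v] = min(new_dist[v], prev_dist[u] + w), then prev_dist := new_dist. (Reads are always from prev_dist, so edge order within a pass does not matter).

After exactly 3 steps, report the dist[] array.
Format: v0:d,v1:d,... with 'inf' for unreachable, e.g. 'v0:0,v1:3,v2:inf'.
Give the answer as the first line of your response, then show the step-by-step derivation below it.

v0:0,v1:inf,v2:37,v3:19,v4:inf,v5:34

step 1: dist = v0:0,v1:inf,v2:inf,v3:19,v4:inf,v5:inf
step 2: dist = v0:0,v1:inf,v2:inf,v3:19,v4:inf,v5:34
step 3: dist = v0:0,v1:inf,v2:37,v3:19,v4:inf,v5:34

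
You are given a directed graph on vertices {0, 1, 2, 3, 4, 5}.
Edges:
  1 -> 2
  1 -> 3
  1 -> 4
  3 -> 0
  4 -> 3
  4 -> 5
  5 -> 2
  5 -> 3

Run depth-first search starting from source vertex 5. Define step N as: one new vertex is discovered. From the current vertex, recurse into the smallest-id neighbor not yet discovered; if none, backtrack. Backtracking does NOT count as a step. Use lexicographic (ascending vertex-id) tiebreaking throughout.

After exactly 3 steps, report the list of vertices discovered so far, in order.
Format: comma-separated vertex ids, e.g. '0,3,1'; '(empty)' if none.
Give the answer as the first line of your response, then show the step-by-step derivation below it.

5,2,3

step 1: discover 5; path=5; order=5
step 2: discover 2; path=5>2; order=5,2
step 3: discover 3; path=5>3; order=5,2,3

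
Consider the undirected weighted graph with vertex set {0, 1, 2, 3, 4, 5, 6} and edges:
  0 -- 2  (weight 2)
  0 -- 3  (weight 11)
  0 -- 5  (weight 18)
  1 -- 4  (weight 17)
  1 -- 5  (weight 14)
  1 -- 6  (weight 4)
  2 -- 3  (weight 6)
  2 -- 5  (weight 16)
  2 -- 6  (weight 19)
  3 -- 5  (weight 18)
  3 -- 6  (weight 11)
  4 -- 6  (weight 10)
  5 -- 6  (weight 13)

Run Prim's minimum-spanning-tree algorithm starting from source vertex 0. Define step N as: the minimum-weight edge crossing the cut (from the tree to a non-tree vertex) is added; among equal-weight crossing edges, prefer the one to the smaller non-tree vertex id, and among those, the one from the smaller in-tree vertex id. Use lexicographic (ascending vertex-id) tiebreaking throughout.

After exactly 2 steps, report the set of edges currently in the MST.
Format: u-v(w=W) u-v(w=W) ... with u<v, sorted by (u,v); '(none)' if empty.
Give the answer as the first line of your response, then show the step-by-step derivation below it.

0-2(w=2) 2-3(w=6)

step 1: add edge 0-2 (w=2); MST = {0-2(w=2)}
step 2: add edge 2-3 (w=6); MST = {0-2(w=2) 2-3(w=6)}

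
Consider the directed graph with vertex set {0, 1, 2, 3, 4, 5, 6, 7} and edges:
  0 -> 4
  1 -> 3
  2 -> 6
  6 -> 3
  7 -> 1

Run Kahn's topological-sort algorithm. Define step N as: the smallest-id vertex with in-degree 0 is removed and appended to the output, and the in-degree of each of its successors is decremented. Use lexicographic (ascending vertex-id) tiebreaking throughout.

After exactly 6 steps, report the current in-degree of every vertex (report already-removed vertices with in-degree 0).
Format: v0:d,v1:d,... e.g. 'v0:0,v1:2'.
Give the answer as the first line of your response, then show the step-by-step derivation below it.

v0:0,v1:0,v2:0,v3:1,v4:0,v5:0,v6:0,v7:0

step 1: output 0; order=[0]; indeg=(0,1,0,2,0,0,1,0)
step 2: output 2; order=[0,2]; indeg=(0,1,0,2,0,0,0,0)
step 3: output 4; order=[0,2,4]; indeg=(0,1,0,2,0,0,0,0)
step 4: output 5; order=[0,2,4,5]; indeg=(0,1,0,2,0,0,0,0)
step 5: output 6; order=[0,2,4,5,6]; indeg=(0,1,0,1,0,0,0,0)
step 6: output 7; order=[0,2,4,5,6,7]; indeg=(0,0,0,1,0,0,0,0)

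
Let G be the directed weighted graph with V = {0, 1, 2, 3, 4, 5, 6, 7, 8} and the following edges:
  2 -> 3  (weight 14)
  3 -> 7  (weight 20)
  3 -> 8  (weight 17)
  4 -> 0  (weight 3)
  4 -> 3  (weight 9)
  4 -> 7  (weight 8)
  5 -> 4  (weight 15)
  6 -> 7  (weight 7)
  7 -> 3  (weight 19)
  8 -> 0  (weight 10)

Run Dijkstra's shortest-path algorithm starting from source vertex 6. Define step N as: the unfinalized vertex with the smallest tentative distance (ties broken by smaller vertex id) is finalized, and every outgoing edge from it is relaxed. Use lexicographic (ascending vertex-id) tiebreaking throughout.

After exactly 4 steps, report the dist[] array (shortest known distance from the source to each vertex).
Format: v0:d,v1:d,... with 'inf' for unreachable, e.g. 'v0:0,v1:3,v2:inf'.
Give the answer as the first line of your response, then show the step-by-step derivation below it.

v0:53,v1:inf,v2:inf,v3:26,v4:inf,v5:inf,v6:0,v7:7,v8:43

step 1: dist = v0:inf,v1:inf,v2:inf,v3:inf,v4:inf,v5:inf,v6:0,v7:7,v8:inf
step 2: dist = v0:inf,v1:inf,v2:inf,v3:26,v4:inf,v5:inf,v6:0,v7:7,v8:inf
step 3: dist = v0:inf,v1:inf,v2:inf,v3:26,v4:inf,v5:inf,v6:0,v7:7,v8:43
step 4: dist = v0:53,v1:inf,v2:inf,v3:26,v4:inf,v5:inf,v6:0,v7:7,v8:43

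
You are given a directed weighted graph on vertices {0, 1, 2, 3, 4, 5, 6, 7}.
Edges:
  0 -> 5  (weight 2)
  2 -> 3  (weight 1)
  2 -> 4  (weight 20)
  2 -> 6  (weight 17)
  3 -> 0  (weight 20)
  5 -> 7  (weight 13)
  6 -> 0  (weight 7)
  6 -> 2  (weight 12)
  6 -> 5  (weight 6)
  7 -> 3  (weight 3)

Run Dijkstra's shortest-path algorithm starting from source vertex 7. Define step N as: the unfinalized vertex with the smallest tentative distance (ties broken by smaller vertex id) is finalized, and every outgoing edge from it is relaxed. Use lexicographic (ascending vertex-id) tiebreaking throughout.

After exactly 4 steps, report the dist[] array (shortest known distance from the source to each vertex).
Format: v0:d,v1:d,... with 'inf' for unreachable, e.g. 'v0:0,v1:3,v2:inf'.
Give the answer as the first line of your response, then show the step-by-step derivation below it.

v0:23,v1:inf,v2:inf,v3:3,v4:inf,v5:25,v6:inf,v7:0

step 1: dist = v0:inf,v1:inf,v2:inf,v3:3,v4:inf,v5:inf,v6:inf,v7:0
step 2: dist = v0:23,v1:inf,v2:inf,v3:3,v4:inf,v5:inf,v6:inf,v7:0
step 3: dist = v0:23,v1:inf,v2:inf,v3:3,v4:inf,v5:25,v6:inf,v7:0
step 4: dist = v0:23,v1:inf,v2:inf,v3:3,v4:inf,v5:25,v6:inf,v7:0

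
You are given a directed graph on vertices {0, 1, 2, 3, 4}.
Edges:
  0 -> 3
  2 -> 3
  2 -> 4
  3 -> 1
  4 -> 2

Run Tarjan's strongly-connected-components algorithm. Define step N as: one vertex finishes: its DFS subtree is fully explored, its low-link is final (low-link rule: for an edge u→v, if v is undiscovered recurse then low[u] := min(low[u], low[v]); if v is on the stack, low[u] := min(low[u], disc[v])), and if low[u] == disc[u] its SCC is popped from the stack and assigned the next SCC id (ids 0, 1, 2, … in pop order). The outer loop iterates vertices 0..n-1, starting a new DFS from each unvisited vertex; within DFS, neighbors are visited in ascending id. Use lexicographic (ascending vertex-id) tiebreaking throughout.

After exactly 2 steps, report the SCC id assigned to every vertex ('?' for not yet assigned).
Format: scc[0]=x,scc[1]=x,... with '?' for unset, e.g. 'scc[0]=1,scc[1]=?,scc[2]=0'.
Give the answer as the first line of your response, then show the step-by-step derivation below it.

scc[0]=?,scc[1]=0,scc[2]=?,scc[3]=1,scc[4]=?

step 1: low=(low[0]=0,low[1]=2,low[2]=?,low[3]=1,low[4]=?); scc=(scc[0]=?,scc[1]=0,scc[2]=?,scc[3]=?,scc[4]=?)
step 2: low=(low[0]=0,low[1]=2,low[2]=?,low[3]=1,low[4]=?); scc=(scc[0]=?,scc[1]=0,scc[2]=?,scc[3]=1,scc[4]=?)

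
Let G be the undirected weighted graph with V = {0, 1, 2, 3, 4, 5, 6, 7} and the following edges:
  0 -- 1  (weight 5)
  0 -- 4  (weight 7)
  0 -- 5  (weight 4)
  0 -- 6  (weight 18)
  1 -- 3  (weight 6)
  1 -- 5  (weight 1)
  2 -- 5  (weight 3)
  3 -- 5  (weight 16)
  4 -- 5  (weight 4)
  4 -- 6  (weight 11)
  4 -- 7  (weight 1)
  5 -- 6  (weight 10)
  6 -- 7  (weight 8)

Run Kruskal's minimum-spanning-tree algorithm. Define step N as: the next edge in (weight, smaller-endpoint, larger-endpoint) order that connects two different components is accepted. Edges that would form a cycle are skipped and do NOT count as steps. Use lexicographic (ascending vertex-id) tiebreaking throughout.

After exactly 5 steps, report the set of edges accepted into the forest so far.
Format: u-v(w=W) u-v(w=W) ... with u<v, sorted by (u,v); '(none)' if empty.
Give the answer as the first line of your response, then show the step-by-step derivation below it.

0-5(w=4) 1-5(w=1) 2-5(w=3) 4-5(w=4) 4-7(w=1)

step 1: add edge 1-5 (w=1); MST = {1-5(w=1)}
step 2: add edge 4-7 (w=1); MST = {1-5(w=1) 4-7(w=1)}
step 3: add edge 2-5 (w=3); MST = {1-5(w=1) 2-5(w=3) 4-7(w=1)}
step 4: add edge 0-5 (w=4); MST = {0-5(w=4) 1-5(w=1) 2-5(w=3) 4-7(w=1)}
step 5: add edge 4-5 (w=4); MST = {0-5(w=4) 1-5(w=1) 2-5(w=3) 4-5(w=4) 4-7(w=1)}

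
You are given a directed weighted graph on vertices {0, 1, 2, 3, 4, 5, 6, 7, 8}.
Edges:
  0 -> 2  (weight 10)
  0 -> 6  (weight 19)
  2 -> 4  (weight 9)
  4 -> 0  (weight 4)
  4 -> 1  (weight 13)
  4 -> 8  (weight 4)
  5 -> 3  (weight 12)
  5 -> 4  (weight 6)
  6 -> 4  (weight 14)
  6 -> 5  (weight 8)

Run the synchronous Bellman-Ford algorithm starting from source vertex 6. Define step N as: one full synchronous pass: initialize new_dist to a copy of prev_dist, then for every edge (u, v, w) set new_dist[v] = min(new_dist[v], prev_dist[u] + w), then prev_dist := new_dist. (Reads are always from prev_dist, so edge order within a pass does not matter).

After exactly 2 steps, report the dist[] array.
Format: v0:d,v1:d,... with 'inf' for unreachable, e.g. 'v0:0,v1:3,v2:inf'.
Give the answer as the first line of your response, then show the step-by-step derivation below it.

v0:18,v1:27,v2:inf,v3:20,v4:14,v5:8,v6:0,v7:inf,v8:18

step 1: dist = v0:inf,v1:inf,v2:inf,v3:inf,v4:14,v5:8,v6:0,v7:inf,v8:inf
step 2: dist = v0:18,v1:27,v2:inf,v3:20,v4:14,v5:8,v6:0,v7:inf,v8:18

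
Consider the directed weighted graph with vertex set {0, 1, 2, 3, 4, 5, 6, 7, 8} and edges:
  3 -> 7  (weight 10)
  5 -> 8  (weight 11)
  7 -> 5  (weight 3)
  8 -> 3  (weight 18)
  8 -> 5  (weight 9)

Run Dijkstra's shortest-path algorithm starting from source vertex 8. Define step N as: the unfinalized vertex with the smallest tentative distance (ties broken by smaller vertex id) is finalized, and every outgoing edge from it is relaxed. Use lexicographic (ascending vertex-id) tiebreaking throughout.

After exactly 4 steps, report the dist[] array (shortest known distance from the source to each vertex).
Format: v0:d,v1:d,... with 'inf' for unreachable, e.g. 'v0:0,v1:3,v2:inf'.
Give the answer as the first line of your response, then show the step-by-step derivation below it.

v0:inf,v1:inf,v2:inf,v3:18,v4:inf,v5:9,v6:inf,v7:28,v8:0

step 1: dist = v0:inf,v1:inf,v2:inf,v3:18,v4:inf,v5:9,v6:inf,v7:inf,v8:0
step 2: dist = v0:inf,v1:inf,v2:inf,v3:18,v4:inf,v5:9,v6:inf,v7:inf,v8:0
step 3: dist = v0:inf,v1:inf,v2:inf,v3:18,v4:inf,v5:9,v6:inf,v7:28,v8:0
step 4: dist = v0:inf,v1:inf,v2:inf,v3:18,v4:inf,v5:9,v6:inf,v7:28,v8:0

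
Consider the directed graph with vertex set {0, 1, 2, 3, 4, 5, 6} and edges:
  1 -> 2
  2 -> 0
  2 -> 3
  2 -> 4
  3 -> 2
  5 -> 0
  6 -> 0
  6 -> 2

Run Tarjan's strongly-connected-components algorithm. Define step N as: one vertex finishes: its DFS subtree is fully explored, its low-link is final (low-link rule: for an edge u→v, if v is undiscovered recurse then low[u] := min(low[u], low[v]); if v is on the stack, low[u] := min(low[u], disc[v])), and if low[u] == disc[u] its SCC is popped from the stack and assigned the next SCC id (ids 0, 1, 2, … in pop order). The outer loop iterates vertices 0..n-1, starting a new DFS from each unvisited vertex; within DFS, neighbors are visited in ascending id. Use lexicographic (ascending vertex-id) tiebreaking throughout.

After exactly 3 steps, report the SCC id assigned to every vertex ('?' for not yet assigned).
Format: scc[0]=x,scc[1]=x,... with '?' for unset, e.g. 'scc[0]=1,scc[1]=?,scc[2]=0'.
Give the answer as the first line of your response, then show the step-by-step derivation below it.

scc[0]=0,scc[1]=?,scc[2]=?,scc[3]=?,scc[4]=1,scc[5]=?,scc[6]=?

step 1: low=(low[0]=0,low[1]=?,low[2]=?,low[3]=?,low[4]=?,low[5]=?,low[6]=?); scc=(scc[0]=0,scc[1]=?,scc[2]=?,scc[3]=?,scc[4]=?,scc[5]=?,scc[6]=?)
step 2: low=(low[0]=0,low[1]=1,low[2]=2,low[3]=2,low[4]=?,low[5]=?,low[6]=?); scc=(scc[0]=0,scc[1]=?,scc[2]=?,scc[3]=?,scc[4]=?,scc[5]=?,scc[6]=?)
step 3: low=(low[0]=0,low[1]=1,low[2]=2,low[3]=2,low[4]=4,low[5]=?,low[6]=?); scc=(scc[0]=0,scc[1]=?,scc[2]=?,scc[3]=?,scc[4]=1,scc[5]=?,scc[6]=?)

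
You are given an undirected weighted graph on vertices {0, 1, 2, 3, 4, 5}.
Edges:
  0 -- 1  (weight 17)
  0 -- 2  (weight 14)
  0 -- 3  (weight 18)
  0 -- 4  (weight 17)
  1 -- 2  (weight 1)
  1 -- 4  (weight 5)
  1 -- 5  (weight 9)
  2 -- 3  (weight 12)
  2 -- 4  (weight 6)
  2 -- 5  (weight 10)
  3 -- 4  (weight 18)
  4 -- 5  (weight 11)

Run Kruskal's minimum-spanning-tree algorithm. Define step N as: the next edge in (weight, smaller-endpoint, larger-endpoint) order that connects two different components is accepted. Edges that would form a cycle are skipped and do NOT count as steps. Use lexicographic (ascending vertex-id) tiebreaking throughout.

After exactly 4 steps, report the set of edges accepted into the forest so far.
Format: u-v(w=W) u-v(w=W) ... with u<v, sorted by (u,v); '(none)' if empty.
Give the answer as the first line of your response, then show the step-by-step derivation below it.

1-2(w=1) 1-4(w=5) 1-5(w=9) 2-3(w=12)

step 1: add edge 1-2 (w=1); MST = {1-2(w=1)}
step 2: add edge 1-4 (w=5); MST = {1-2(w=1) 1-4(w=5)}
step 3: add edge 1-5 (w=9); MST = {1-2(w=1) 1-4(w=5) 1-5(w=9)}
step 4: add edge 2-3 (w=12); MST = {1-2(w=1) 1-4(w=5) 1-5(w=9) 2-3(w=12)}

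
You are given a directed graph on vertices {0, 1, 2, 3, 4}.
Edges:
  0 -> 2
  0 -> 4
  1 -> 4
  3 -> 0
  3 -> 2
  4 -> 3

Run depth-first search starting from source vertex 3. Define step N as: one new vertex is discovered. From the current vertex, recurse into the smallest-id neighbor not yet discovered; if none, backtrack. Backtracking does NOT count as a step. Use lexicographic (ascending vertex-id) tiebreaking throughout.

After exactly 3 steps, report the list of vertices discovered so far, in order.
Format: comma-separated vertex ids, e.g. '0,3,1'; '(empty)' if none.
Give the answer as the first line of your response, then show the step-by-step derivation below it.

3,0,2

step 1: discover 3; path=3; order=3
step 2: discover 0; path=3>0; order=3,0
step 3: discover 2; path=3>0>2; order=3,0,2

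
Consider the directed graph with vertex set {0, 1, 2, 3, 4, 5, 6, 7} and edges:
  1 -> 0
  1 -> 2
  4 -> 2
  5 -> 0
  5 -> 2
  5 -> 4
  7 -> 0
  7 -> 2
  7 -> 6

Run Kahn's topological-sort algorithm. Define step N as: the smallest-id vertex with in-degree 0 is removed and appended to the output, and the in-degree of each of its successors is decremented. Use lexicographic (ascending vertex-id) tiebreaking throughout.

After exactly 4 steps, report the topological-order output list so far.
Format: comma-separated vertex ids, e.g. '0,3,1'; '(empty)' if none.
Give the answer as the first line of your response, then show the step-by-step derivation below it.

1,3,5,4

step 1: output 1; order=[1]; indeg=(2,0,3,0,1,0,1,0)
step 2: output 3; order=[1,3]; indeg=(2,0,3,0,1,0,1,0)
step 3: output 5; order=[1,3,5]; indeg=(1,0,2,0,0,0,1,0)
step 4: output 4; order=[1,3,5,4]; indeg=(1,0,1,0,0,0,1,0)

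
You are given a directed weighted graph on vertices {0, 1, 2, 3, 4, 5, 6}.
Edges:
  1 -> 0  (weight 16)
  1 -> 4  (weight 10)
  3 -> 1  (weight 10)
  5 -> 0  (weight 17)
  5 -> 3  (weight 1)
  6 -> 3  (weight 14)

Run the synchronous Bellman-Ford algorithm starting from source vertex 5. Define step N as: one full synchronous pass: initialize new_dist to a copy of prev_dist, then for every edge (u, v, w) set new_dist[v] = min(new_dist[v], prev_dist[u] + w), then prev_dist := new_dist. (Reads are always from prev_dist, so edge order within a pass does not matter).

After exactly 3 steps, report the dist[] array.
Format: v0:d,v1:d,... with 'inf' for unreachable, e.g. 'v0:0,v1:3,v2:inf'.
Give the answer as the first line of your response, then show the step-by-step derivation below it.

v0:17,v1:11,v2:inf,v3:1,v4:21,v5:0,v6:inf

step 1: dist = v0:17,v1:inf,v2:inf,v3:1,v4:inf,v5:0,v6:inf
step 2: dist = v0:17,v1:11,v2:inf,v3:1,v4:inf,v5:0,v6:inf
step 3: dist = v0:17,v1:11,v2:inf,v3:1,v4:21,v5:0,v6:inf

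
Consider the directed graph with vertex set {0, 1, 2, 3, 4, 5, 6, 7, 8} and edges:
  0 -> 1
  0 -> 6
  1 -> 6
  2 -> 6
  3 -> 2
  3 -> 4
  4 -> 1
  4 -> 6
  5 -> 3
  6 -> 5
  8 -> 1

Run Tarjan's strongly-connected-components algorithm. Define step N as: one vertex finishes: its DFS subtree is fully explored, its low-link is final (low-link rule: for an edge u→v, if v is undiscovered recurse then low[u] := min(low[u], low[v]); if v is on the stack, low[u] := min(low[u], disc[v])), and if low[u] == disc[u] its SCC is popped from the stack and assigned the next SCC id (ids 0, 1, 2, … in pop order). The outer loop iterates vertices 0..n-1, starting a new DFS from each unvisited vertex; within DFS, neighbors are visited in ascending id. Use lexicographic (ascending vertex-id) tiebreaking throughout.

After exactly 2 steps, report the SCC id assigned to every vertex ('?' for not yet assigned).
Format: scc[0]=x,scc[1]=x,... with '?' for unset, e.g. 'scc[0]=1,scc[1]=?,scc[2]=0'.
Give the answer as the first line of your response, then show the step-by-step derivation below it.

scc[0]=?,scc[1]=?,scc[2]=?,scc[3]=?,scc[4]=?,scc[5]=?,scc[6]=?,scc[7]=?,scc[8]=?

step 1: low=(low[0]=0,low[1]=1,low[2]=2,low[3]=4,low[4]=?,low[5]=3,low[6]=2,low[7]=?,low[8]=?); scc=(scc[0]=?,scc[1]=?,scc[2]=?,scc[3]=?,scc[4]=?,scc[5]=?,scc[6]=?,scc[7]=?,scc[8]=?)
step 2: low=(low[0]=0,low[1]=1,low[2]=2,low[3]=2,low[4]=1,low[5]=3,low[6]=2,low[7]=?,low[8]=?); scc=(scc[0]=?,scc[1]=?,scc[2]=?,scc[3]=?,scc[4]=?,scc[5]=?,scc[6]=?,scc[7]=?,scc[8]=?)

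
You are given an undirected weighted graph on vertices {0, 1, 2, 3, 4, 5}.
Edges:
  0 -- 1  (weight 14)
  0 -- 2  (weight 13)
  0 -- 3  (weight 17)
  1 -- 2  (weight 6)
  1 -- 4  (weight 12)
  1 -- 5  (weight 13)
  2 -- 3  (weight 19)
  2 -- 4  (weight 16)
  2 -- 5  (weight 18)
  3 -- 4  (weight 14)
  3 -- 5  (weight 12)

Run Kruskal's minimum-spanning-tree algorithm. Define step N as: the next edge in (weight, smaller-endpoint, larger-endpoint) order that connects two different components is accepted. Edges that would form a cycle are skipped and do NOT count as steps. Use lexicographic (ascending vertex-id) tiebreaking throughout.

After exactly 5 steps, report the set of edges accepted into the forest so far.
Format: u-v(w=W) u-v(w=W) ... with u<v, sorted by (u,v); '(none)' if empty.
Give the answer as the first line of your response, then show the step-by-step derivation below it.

0-2(w=13) 1-2(w=6) 1-4(w=12) 1-5(w=13) 3-5(w=12)

step 1: add edge 1-2 (w=6); MST = {1-2(w=6)}
step 2: add edge 1-4 (w=12); MST = {1-2(w=6) 1-4(w=12)}
step 3: add edge 3-5 (w=12); MST = {1-2(w=6) 1-4(w=12) 3-5(w=12)}
step 4: add edge 0-2 (w=13); MST = {0-2(w=13) 1-2(w=6) 1-4(w=12) 3-5(w=12)}
step 5: add edge 1-5 (w=13); MST = {0-2(w=13) 1-2(w=6) 1-4(w=12) 1-5(w=13) 3-5(w=12)}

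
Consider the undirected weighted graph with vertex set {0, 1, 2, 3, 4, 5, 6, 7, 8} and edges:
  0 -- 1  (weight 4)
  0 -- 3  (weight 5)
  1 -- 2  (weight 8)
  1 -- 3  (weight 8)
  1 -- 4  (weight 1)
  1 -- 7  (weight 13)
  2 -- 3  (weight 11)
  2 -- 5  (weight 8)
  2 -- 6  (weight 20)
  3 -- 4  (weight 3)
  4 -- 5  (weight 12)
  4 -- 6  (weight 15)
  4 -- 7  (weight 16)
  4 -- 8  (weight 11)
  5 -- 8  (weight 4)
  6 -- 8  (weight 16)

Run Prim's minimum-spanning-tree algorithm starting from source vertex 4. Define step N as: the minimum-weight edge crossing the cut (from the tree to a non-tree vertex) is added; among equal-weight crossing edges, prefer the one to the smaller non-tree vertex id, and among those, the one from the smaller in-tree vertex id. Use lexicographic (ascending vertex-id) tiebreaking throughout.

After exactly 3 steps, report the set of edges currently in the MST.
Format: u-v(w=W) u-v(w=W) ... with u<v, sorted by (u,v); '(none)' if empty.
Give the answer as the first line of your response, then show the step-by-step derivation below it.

0-1(w=4) 1-4(w=1) 3-4(w=3)

step 1: add edge 1-4 (w=1); MST = {1-4(w=1)}
step 2: add edge 3-4 (w=3); MST = {1-4(w=1) 3-4(w=3)}
step 3: add edge 0-1 (w=4); MST = {0-1(w=4) 1-4(w=1) 3-4(w=3)}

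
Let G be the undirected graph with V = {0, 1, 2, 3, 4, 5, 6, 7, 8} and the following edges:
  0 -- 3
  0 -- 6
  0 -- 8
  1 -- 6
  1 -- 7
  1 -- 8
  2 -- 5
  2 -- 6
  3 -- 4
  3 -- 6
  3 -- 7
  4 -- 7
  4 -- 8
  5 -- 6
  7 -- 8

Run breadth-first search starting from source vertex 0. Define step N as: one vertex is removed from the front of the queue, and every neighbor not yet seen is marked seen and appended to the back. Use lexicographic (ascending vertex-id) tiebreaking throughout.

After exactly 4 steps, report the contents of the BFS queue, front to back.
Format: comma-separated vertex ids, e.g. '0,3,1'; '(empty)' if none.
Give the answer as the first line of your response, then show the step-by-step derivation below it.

4,7,1,2,5

step 1: dequeue 0; queue=[3,6,8]; order=0
step 2: dequeue 3; queue=[6,8,4,7]; order=0,3
step 3: dequeue 6; queue=[8,4,7,1,2,5]; order=0,3,6
step 4: dequeue 8; queue=[4,7,1,2,5]; order=0,3,6,8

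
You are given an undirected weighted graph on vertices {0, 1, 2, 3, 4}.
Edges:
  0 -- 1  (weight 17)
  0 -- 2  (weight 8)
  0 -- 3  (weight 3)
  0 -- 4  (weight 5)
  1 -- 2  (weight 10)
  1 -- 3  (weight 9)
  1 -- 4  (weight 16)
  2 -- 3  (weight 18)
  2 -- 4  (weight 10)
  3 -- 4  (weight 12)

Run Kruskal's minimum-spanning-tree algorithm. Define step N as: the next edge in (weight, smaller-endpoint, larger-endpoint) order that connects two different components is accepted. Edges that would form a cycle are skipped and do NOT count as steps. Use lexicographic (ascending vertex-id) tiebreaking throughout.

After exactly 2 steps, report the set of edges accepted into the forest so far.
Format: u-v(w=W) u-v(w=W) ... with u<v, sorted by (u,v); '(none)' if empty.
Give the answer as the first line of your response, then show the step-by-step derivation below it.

0-3(w=3) 0-4(w=5)

step 1: add edge 0-3 (w=3); MST = {0-3(w=3)}
step 2: add edge 0-4 (w=5); MST = {0-3(w=3) 0-4(w=5)}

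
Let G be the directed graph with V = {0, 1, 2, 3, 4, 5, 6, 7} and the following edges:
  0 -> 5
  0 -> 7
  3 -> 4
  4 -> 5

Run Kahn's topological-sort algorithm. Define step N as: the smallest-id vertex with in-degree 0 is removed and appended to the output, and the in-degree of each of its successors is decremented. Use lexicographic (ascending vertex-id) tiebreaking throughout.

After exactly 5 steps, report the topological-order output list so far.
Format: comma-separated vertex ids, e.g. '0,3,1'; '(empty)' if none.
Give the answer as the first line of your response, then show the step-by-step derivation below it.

0,1,2,3,4

step 1: output 0; order=[0]; indeg=(0,0,0,0,1,1,0,0)
step 2: output 1; order=[0,1]; indeg=(0,0,0,0,1,1,0,0)
step 3: output 2; order=[0,1,2]; indeg=(0,0,0,0,1,1,0,0)
step 4: output 3; order=[0,1,2,3]; indeg=(0,0,0,0,0,1,0,0)
step 5: output 4; order=[0,1,2,3,4]; indeg=(0,0,0,0,0,0,0,0)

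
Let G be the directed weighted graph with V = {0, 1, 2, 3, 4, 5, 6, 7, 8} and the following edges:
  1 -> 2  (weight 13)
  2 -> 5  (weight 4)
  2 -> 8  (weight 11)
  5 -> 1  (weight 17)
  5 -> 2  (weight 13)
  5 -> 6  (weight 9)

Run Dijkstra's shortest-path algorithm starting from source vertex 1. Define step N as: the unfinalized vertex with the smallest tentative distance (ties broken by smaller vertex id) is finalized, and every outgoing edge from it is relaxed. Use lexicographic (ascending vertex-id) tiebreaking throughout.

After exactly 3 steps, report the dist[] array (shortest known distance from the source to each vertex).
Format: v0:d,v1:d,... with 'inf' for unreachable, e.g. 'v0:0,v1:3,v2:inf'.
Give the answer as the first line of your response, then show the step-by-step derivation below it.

v0:inf,v1:0,v2:13,v3:inf,v4:inf,v5:17,v6:26,v7:inf,v8:24

step 1: dist = v0:inf,v1:0,v2:13,v3:inf,v4:inf,v5:inf,v6:inf,v7:inf,v8:inf
step 2: dist = v0:inf,v1:0,v2:13,v3:inf,v4:inf,v5:17,v6:inf,v7:inf,v8:24
step 3: dist = v0:inf,v1:0,v2:13,v3:inf,v4:inf,v5:17,v6:26,v7:inf,v8:24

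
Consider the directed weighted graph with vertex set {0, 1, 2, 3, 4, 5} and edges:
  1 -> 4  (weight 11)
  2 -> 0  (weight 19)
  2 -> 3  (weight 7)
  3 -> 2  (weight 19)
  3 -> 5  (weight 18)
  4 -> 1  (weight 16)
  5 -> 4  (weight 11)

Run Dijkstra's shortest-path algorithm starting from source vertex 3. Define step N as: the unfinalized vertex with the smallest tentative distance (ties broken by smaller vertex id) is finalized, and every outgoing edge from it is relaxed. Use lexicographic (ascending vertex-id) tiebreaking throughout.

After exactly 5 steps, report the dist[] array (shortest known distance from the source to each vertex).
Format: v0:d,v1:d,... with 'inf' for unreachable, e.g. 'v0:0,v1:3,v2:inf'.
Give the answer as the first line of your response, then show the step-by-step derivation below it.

v0:38,v1:45,v2:19,v3:0,v4:29,v5:18

step 1: dist = v0:inf,v1:inf,v2:19,v3:0,v4:inf,v5:18
step 2: dist = v0:inf,v1:inf,v2:19,v3:0,v4:29,v5:18
step 3: dist = v0:38,v1:inf,v2:19,v3:0,v4:29,v5:18
step 4: dist = v0:38,v1:45,v2:19,v3:0,v4:29,v5:18
step 5: dist = v0:38,v1:45,v2:19,v3:0,v4:29,v5:18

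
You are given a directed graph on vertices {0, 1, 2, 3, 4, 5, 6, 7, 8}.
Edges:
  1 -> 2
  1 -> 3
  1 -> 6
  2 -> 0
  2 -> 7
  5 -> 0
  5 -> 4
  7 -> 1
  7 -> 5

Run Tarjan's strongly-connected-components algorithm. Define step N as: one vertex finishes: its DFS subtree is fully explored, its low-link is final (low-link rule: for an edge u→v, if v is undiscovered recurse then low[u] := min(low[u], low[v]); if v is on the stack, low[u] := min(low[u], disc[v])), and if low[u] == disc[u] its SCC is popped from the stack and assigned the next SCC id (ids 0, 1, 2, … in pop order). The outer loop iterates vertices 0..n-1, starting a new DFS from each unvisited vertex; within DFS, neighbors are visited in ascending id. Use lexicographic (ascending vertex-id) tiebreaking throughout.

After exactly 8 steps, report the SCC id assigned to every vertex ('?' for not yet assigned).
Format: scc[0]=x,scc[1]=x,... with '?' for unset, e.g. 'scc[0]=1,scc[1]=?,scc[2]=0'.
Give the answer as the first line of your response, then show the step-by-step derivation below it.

scc[0]=0,scc[1]=5,scc[2]=5,scc[3]=3,scc[4]=1,scc[5]=2,scc[6]=4,scc[7]=5,scc[8]=?

step 1: low=(low[0]=0,low[1]=?,low[2]=?,low[3]=?,low[4]=?,low[5]=?,low[6]=?,low[7]=?,low[8]=?); scc=(scc[0]=0,scc[1]=?,scc[2]=?,scc[3]=?,scc[4]=?,scc[5]=?,scc[6]=?,scc[7]=?,scc[8]=?)
step 2: low=(low[0]=0,low[1]=1,low[2]=2,low[3]=?,low[4]=5,low[5]=4,low[6]=?,low[7]=1,low[8]=?); scc=(scc[0]=0,scc[1]=?,scc[2]=?,scc[3]=?,scc[4]=1,scc[5]=?,scc[6]=?,scc[7]=?,scc[8]=?)
step 3: low=(low[0]=0,low[1]=1,low[2]=2,low[3]=?,low[4]=5,low[5]=4,low[6]=?,low[7]=1,low[8]=?); scc=(scc[0]=0,scc[1]=?,scc[2]=?,scc[3]=?,scc[4]=1,scc[5]=2,scc[6]=?,scc[7]=?,scc[8]=?)
step 4: low=(low[0]=0,low[1]=1,low[2]=2,low[3]=?,low[4]=5,low[5]=4,low[6]=?,low[7]=1,low[8]=?); scc=(scc[0]=0,scc[1]=?,scc[2]=?,scc[3]=?,scc[4]=1,scc[5]=2,scc[6]=?,scc[7]=?,scc[8]=?)
step 5: low=(low[0]=0,low[1]=1,low[2]=1,low[3]=?,low[4]=5,low[5]=4,low[6]=?,low[7]=1,low[8]=?); scc=(scc[0]=0,scc[1]=?,scc[2]=?,scc[3]=?,scc[4]=1,scc[5]=2,scc[6]=?,scc[7]=?,scc[8]=?)
step 6: low=(low[0]=0,low[1]=1,low[2]=1,low[3]=6,low[4]=5,low[5]=4,low[6]=?,low[7]=1,low[8]=?); scc=(scc[0]=0,scc[1]=?,scc[2]=?,scc[3]=3,scc[4]=1,scc[5]=2,scc[6]=?,scc[7]=?,scc[8]=?)
step 7: low=(low[0]=0,low[1]=1,low[2]=1,low[3]=6,low[4]=5,low[5]=4,low[6]=7,low[7]=1,low[8]=?); scc=(scc[0]=0,scc[1]=?,scc[2]=?,scc[3]=3,scc[4]=1,scc[5]=2,scc[6]=4,scc[7]=?,scc[8]=?)
step 8: low=(low[0]=0,low[1]=1,low[2]=1,low[3]=6,low[4]=5,low[5]=4,low[6]=7,low[7]=1,low[8]=?); scc=(scc[0]=0,scc[1]=5,scc[2]=5,scc[3]=3,scc[4]=1,scc[5]=2,scc[6]=4,scc[7]=5,scc[8]=?)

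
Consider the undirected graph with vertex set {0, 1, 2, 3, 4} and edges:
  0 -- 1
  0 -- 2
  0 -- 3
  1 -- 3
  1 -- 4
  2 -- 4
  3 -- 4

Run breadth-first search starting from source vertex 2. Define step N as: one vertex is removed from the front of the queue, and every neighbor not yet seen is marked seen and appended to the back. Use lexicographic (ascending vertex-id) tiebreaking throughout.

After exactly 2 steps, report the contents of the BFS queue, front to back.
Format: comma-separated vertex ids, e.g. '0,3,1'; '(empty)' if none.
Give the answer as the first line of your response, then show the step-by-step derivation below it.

4,1,3

step 1: dequeue 2; queue=[0,4]; order=2
step 2: dequeue 0; queue=[4,1,3]; order=2,0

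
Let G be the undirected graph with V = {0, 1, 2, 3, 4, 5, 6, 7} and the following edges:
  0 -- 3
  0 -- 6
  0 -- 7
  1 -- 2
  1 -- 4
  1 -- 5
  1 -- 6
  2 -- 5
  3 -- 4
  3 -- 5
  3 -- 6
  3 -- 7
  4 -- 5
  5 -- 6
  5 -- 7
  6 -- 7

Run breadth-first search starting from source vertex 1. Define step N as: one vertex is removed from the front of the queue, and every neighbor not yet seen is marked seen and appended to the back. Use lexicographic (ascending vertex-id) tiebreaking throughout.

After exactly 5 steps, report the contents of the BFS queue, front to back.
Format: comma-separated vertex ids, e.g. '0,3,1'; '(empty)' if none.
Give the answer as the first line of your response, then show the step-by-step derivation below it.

3,7,0

step 1: dequeue 1; queue=[2,4,5,6]; order=1
step 2: dequeue 2; queue=[4,5,6]; order=1,2
step 3: dequeue 4; queue=[5,6,3]; order=1,2,4
step 4: dequeue 5; queue=[6,3,7]; order=1,2,4,5
step 5: dequeue 6; queue=[3,7,0]; order=1,2,4,5,6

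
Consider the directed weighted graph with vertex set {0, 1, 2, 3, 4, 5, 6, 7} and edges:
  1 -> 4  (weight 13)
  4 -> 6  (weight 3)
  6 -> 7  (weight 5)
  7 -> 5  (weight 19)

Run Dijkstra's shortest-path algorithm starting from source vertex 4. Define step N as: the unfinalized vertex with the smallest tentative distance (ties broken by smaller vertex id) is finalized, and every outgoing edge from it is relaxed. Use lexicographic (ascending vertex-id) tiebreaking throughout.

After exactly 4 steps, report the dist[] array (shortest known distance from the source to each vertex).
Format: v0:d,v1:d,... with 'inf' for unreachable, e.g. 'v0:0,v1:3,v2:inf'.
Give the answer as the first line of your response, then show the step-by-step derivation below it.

v0:inf,v1:inf,v2:inf,v3:inf,v4:0,v5:27,v6:3,v7:8

step 1: dist = v0:inf,v1:inf,v2:inf,v3:inf,v4:0,v5:inf,v6:3,v7:inf
step 2: dist = v0:inf,v1:inf,v2:inf,v3:inf,v4:0,v5:inf,v6:3,v7:8
step 3: dist = v0:inf,v1:inf,v2:inf,v3:inf,v4:0,v5:27,v6:3,v7:8
step 4: dist = v0:inf,v1:inf,v2:inf,v3:inf,v4:0,v5:27,v6:3,v7:8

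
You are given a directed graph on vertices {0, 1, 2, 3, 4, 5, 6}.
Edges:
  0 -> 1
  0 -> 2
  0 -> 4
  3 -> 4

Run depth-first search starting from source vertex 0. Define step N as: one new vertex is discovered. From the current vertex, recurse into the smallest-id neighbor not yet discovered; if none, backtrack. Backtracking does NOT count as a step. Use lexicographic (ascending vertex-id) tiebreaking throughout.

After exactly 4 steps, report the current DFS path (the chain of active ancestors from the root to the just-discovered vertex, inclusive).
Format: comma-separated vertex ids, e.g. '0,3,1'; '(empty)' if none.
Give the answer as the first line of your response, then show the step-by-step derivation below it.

0,4

step 1: discover 0; path=0; order=0
step 2: discover 1; path=0>1; order=0,1
step 3: discover 2; path=0>2; order=0,1,2
step 4: discover 4; path=0>4; order=0,1,2,4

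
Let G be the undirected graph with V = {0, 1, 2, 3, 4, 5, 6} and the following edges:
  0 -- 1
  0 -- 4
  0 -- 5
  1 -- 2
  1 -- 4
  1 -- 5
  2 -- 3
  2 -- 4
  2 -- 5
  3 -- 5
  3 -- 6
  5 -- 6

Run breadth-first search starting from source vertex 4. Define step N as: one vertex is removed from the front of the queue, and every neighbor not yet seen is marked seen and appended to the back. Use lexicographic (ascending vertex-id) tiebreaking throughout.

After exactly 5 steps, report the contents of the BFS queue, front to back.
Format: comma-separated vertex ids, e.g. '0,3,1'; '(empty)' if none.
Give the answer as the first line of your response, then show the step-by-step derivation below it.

3,6

step 1: dequeue 4; queue=[0,1,2]; order=4
step 2: dequeue 0; queue=[1,2,5]; order=4,0
step 3: dequeue 1; queue=[2,5]; order=4,0,1
step 4: dequeue 2; queue=[5,3]; order=4,0,1,2
step 5: dequeue 5; queue=[3,6]; order=4,0,1,2,5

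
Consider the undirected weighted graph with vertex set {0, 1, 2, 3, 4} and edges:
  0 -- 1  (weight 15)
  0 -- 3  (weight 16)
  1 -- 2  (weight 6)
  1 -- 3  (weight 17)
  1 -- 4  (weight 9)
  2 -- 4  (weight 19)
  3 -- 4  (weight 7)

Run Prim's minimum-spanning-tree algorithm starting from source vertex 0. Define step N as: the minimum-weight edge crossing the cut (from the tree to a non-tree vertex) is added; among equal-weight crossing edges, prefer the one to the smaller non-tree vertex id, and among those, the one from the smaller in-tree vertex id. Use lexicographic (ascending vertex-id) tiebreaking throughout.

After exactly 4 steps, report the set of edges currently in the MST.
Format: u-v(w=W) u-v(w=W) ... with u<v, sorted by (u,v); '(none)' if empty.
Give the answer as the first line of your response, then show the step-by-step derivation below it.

0-1(w=15) 1-2(w=6) 1-4(w=9) 3-4(w=7)

step 1: add edge 0-1 (w=15); MST = {0-1(w=15)}
step 2: add edge 1-2 (w=6); MST = {0-1(w=15) 1-2(w=6)}
step 3: add edge 1-4 (w=9); MST = {0-1(w=15) 1-2(w=6) 1-4(w=9)}
step 4: add edge 3-4 (w=7); MST = {0-1(w=15) 1-2(w=6) 1-4(w=9) 3-4(w=7)}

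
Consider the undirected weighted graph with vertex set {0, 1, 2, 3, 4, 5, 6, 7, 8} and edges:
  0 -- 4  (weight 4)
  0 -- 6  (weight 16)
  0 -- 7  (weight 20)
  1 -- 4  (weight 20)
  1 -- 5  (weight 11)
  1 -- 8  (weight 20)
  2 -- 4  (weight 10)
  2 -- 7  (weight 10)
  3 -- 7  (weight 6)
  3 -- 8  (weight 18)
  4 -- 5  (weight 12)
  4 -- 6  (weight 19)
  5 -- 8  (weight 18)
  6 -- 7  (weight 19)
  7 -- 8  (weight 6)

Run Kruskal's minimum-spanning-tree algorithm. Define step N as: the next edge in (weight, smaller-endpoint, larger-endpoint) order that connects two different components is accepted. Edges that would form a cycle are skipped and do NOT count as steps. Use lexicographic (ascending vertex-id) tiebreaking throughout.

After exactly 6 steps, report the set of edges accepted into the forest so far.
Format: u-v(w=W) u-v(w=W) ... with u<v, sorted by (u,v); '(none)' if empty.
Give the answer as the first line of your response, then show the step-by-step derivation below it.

0-4(w=4) 1-5(w=11) 2-4(w=10) 2-7(w=10) 3-7(w=6) 7-8(w=6)

step 1: add edge 0-4 (w=4); MST = {0-4(w=4)}
step 2: add edge 3-7 (w=6); MST = {0-4(w=4) 3-7(w=6)}
step 3: add edge 7-8 (w=6); MST = {0-4(w=4) 3-7(w=6) 7-8(w=6)}
step 4: add edge 2-4 (w=10); MST = {0-4(w=4) 2-4(w=10) 3-7(w=6) 7-8(w=6)}
step 5: add edge 2-7 (w=10); MST = {0-4(w=4) 2-4(w=10) 2-7(w=10) 3-7(w=6) 7-8(w=6)}
step 6: add edge 1-5 (w=11); MST = {0-4(w=4) 1-5(w=11) 2-4(w=10) 2-7(w=10) 3-7(w=6) 7-8(w=6)}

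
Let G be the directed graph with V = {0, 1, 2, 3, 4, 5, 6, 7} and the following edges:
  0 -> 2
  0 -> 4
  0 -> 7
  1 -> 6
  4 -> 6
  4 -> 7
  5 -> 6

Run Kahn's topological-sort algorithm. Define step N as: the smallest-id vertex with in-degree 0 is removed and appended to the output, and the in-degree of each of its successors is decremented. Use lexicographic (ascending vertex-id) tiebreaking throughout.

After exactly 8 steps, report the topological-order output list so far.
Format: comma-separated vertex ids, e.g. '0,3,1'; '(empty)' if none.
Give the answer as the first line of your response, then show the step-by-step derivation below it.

0,1,2,3,4,5,6,7

step 1: output 0; order=[0]; indeg=(0,0,0,0,0,0,3,1)
step 2: output 1; order=[0,1]; indeg=(0,0,0,0,0,0,2,1)
step 3: output 2; order=[0,1,2]; indeg=(0,0,0,0,0,0,2,1)
step 4: output 3; order=[0,1,2,3]; indeg=(0,0,0,0,0,0,2,1)
step 5: output 4; order=[0,1,2,3,4]; indeg=(0,0,0,0,0,0,1,0)
step 6: output 5; order=[0,1,2,3,4,5]; indeg=(0,0,0,0,0,0,0,0)
step 7: output 6; order=[0,1,2,3,4,5,6]; indeg=(0,0,0,0,0,0,0,0)
step 8: output 7; order=[0,1,2,3,4,5,6,7]; indeg=(0,0,0,0,0,0,0,0)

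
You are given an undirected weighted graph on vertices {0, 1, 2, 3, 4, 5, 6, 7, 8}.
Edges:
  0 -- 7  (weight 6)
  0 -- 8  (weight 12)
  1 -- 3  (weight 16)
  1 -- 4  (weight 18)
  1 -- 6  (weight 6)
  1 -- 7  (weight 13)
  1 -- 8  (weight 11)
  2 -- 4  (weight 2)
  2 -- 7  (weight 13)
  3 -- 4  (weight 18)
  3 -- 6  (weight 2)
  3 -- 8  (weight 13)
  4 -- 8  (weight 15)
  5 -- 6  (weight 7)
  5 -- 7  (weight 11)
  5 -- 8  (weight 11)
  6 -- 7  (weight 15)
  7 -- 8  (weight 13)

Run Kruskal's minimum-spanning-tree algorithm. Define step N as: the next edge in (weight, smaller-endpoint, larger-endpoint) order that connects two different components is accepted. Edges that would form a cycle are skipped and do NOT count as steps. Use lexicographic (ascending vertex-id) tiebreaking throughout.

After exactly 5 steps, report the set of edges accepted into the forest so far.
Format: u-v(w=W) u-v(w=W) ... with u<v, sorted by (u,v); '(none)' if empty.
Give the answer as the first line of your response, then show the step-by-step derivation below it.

0-7(w=6) 1-6(w=6) 2-4(w=2) 3-6(w=2) 5-6(w=7)

step 1: add edge 2-4 (w=2); MST = {2-4(w=2)}
step 2: add edge 3-6 (w=2); MST = {2-4(w=2) 3-6(w=2)}
step 3: add edge 0-7 (w=6); MST = {0-7(w=6) 2-4(w=2) 3-6(w=2)}
step 4: add edge 1-6 (w=6); MST = {0-7(w=6) 1-6(w=6) 2-4(w=2) 3-6(w=2)}
step 5: add edge 5-6 (w=7); MST = {0-7(w=6) 1-6(w=6) 2-4(w=2) 3-6(w=2) 5-6(w=7)}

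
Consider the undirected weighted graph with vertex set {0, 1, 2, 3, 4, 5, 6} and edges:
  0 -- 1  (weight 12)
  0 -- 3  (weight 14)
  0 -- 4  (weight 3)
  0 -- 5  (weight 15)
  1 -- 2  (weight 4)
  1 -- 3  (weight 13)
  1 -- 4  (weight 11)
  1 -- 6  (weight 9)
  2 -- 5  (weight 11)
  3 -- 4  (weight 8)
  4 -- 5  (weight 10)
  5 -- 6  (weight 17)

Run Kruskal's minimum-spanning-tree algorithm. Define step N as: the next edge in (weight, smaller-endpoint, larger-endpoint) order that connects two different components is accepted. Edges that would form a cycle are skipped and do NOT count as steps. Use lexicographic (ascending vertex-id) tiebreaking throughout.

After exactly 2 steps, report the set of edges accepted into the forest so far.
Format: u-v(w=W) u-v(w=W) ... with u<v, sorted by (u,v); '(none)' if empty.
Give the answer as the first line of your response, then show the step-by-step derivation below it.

0-4(w=3) 1-2(w=4)

step 1: add edge 0-4 (w=3); MST = {0-4(w=3)}
step 2: add edge 1-2 (w=4); MST = {0-4(w=3) 1-2(w=4)}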